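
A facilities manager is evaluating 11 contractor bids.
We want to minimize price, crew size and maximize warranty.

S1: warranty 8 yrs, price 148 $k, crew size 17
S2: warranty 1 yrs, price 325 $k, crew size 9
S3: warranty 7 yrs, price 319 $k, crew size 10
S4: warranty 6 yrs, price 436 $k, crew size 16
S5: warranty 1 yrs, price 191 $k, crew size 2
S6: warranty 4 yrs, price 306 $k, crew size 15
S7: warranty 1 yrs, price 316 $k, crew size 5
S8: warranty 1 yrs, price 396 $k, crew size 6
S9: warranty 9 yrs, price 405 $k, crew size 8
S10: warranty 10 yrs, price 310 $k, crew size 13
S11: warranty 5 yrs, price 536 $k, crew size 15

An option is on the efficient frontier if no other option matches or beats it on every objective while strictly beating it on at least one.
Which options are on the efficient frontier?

S1: not dominated (best price).
S2: dominated by S5 (warranty 1≥1, price 191≤325, crew size 2≤9).
S3: not dominated.
S4: dominated by S3 (warranty 7≥6, price 319≤436, crew size 10≤16).
S5: not dominated (best crew size).
S6: not dominated.
S7: dominated by S5 (warranty 1≥1, price 191≤316, crew size 2≤5).
S8: dominated by S5 (warranty 1≥1, price 191≤396, crew size 2≤6).
S9: not dominated.
S10: not dominated (best warranty).
S11: dominated by S3 (warranty 7≥5, price 319≤536, crew size 10≤15).

S1, S3, S5, S6, S9, S10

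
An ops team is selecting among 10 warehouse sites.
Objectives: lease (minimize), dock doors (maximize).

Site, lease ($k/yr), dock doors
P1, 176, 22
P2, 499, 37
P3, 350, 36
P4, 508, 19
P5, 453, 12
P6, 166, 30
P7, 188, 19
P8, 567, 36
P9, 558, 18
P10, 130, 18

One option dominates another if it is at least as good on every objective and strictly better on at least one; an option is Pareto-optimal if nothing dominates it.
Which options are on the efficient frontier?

P2, P3, P6, P10

P1: dominated by P6 (lease 166≤176, dock doors 30≥22).
P2: not dominated (best dock doors).
P3: not dominated.
P4: dominated by P1 (lease 176≤508, dock doors 22≥19).
P5: dominated by P1 (lease 176≤453, dock doors 22≥12).
P6: not dominated.
P7: dominated by P1 (lease 176≤188, dock doors 22≥19).
P8: dominated by P2 (lease 499≤567, dock doors 37≥36).
P9: dominated by P1 (lease 176≤558, dock doors 22≥18).
P10: not dominated (best lease).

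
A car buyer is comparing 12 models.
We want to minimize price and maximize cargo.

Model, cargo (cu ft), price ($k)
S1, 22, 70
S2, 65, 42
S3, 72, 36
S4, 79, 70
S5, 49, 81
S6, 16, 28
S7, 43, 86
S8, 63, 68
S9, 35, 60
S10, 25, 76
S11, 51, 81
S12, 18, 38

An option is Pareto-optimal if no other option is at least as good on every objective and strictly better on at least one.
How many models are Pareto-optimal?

3

S1: dominated by S2 (cargo 65≥22, price 42≤70).
S2: dominated by S3 (cargo 72≥65, price 36≤42).
S3: not dominated.
S4: not dominated (best cargo).
S5: dominated by S2 (cargo 65≥49, price 42≤81).
S6: not dominated (best price).
S7: dominated by S2 (cargo 65≥43, price 42≤86).
S8: dominated by S2 (cargo 65≥63, price 42≤68).
S9: dominated by S2 (cargo 65≥35, price 42≤60).
S10: dominated by S2 (cargo 65≥25, price 42≤76).
S11: dominated by S2 (cargo 65≥51, price 42≤81).
S12: dominated by S3 (cargo 72≥18, price 36≤38).
Pareto-optimal: S3, S4, S6 → 3.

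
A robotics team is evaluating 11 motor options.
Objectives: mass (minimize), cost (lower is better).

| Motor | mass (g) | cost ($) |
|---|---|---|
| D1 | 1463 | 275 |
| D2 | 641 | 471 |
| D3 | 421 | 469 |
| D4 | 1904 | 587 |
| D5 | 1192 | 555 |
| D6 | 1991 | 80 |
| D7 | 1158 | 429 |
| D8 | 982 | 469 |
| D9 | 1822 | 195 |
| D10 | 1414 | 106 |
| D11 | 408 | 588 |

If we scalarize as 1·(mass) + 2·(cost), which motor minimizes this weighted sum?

D1: 1·1463 + 2·275 = 2013
D2: 1·641 + 2·471 = 1583
D3: 1·421 + 2·469 = 1359
D4: 1·1904 + 2·587 = 3078
D5: 1·1192 + 2·555 = 2302
D6: 1·1991 + 2·80 = 2151
D7: 1·1158 + 2·429 = 2016
D8: 1·982 + 2·469 = 1920
D9: 1·1822 + 2·195 = 2212
D10: 1·1414 + 2·106 = 1626
D11: 1·408 + 2·588 = 1584
Lowest: D3 at 1359.

D3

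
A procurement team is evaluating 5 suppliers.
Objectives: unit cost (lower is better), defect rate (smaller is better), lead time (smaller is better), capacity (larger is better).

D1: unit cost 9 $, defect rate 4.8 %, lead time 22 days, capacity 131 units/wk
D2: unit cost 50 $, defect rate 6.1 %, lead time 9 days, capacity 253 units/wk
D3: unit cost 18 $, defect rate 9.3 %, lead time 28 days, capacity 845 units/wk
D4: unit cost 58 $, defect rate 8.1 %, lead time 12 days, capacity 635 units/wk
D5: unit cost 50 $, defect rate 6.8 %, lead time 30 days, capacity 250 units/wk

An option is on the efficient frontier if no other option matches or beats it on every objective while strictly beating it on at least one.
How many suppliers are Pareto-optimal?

4

D1: not dominated (best unit cost).
D2: not dominated (best lead time).
D3: not dominated (best capacity).
D4: not dominated.
D5: dominated by D2 (unit cost 50≤50, defect rate 6.1≤6.8, lead time 9≤30, capacity 253≥250).
Pareto-optimal: D1, D2, D3, D4 → 4.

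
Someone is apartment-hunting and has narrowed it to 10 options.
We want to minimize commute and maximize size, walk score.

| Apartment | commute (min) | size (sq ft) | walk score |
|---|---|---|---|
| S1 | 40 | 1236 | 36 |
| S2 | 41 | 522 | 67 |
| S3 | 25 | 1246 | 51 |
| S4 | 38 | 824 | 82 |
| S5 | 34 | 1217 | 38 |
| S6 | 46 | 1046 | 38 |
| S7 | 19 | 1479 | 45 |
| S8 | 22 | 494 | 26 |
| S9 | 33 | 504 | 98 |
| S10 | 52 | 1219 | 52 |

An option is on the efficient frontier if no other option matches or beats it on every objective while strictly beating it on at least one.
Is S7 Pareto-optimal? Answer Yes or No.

S1: worse on commute (40 vs 19).
S2: worse on commute (41 vs 19).
S3: worse on commute (25 vs 19).
S4: worse on commute (38 vs 19).
S5: worse on commute (34 vs 19).
S6: worse on commute (46 vs 19).
S8: worse on commute (22 vs 19).
S9: worse on commute (33 vs 19).
S10: worse on commute (52 vs 19).
No option is at least as good as S7 on every objective and strictly better on one.

Yes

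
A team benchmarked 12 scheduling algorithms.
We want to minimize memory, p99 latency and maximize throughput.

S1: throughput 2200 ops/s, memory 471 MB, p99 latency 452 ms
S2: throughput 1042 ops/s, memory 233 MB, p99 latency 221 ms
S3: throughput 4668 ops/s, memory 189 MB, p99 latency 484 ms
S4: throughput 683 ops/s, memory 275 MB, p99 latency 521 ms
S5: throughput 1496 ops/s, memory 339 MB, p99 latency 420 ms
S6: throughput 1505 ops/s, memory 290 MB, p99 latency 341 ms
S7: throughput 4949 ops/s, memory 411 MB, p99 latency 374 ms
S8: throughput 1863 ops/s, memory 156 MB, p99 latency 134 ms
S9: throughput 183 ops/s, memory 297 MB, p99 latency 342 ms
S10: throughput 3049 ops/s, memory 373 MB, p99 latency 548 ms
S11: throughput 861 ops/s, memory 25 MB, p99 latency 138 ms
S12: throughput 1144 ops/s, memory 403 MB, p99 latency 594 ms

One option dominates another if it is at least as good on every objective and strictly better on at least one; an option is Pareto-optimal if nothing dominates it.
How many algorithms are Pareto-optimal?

S1: dominated by S7 (throughput 4949≥2200, memory 411≤471, p99 latency 374≤452).
S2: dominated by S8 (throughput 1863≥1042, memory 156≤233, p99 latency 134≤221).
S3: not dominated.
S4: dominated by S2 (throughput 1042≥683, memory 233≤275, p99 latency 221≤521).
S5: dominated by S6 (throughput 1505≥1496, memory 290≤339, p99 latency 341≤420).
S6: dominated by S8 (throughput 1863≥1505, memory 156≤290, p99 latency 134≤341).
S7: not dominated (best throughput).
S8: not dominated (best p99 latency).
S9: dominated by S2 (throughput 1042≥183, memory 233≤297, p99 latency 221≤342).
S10: dominated by S3 (throughput 4668≥3049, memory 189≤373, p99 latency 484≤548).
S11: not dominated (best memory).
S12: dominated by S3 (throughput 4668≥1144, memory 189≤403, p99 latency 484≤594).
Pareto-optimal: S3, S7, S8, S11 → 4.

4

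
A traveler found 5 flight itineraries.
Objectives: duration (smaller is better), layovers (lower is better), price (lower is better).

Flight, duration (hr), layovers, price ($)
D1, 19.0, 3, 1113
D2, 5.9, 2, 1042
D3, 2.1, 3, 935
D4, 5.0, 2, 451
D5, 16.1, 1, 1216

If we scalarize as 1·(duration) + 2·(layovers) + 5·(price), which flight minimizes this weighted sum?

D4

D1: 1·19.0 + 2·3 + 5·1113 = 5590.0
D2: 1·5.9 + 2·2 + 5·1042 = 5219.9
D3: 1·2.1 + 2·3 + 5·935 = 4683.1
D4: 1·5.0 + 2·2 + 5·451 = 2264.0
D5: 1·16.1 + 2·1 + 5·1216 = 6098.1
Lowest: D4 at 2264.0.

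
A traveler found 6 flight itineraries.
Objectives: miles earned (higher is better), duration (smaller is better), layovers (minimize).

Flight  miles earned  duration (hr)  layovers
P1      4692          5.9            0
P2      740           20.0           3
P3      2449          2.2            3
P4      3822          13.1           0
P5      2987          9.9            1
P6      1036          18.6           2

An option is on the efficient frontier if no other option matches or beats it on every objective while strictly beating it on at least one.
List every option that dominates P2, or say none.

P1: miles earned 4692≥740, duration 5.9≤20.0, layovers 0≤3 — dominates P2.
P3: miles earned 2449≥740, duration 2.2≤20.0, layovers 3≤3 — dominates P2.
P4: miles earned 3822≥740, duration 13.1≤20.0, layovers 0≤3 — dominates P2.
P5: miles earned 2987≥740, duration 9.9≤20.0, layovers 1≤3 — dominates P2.
P6: miles earned 1036≥740, duration 18.6≤20.0, layovers 2≤3 — dominates P2.

P1, P3, P4, P5, P6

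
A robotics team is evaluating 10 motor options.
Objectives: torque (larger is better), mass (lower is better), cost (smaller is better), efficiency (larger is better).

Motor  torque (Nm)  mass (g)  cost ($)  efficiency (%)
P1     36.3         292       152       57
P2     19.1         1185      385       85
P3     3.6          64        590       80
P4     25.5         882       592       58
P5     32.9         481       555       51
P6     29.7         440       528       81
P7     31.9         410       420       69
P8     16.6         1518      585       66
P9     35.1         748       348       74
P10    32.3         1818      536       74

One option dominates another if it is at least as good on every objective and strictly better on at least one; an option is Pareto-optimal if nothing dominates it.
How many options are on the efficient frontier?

6

P1: not dominated (best torque).
P2: not dominated (best efficiency).
P3: not dominated (best mass).
P4: dominated by P6 (torque 29.7≥25.5, mass 440≤882, cost 528≤592, efficiency 81≥58).
P5: dominated by P1 (torque 36.3≥32.9, mass 292≤481, cost 152≤555, efficiency 57≥51).
P6: not dominated.
P7: not dominated.
P8: dominated by P2 (torque 19.1≥16.6, mass 1185≤1518, cost 385≤585, efficiency 85≥66).
P9: not dominated.
P10: dominated by P9 (torque 35.1≥32.3, mass 748≤1818, cost 348≤536, efficiency 74≥74).
Pareto-optimal: P1, P2, P3, P6, P7, P9 → 6.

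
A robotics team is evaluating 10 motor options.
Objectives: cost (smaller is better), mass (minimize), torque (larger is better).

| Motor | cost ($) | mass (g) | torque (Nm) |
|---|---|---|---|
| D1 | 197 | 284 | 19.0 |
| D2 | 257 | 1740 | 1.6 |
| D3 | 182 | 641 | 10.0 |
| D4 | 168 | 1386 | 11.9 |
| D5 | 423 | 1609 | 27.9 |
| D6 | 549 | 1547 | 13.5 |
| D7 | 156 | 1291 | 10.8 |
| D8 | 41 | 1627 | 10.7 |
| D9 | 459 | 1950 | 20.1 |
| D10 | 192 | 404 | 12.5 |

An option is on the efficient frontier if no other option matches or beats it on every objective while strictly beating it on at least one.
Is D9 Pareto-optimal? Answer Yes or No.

D5 vs D9: cost 423≤459, mass 1609≤1950, torque 27.9≥20.1 — D5 is at least as good on every objective and strictly better on at least one, so D5 dominates D9.

No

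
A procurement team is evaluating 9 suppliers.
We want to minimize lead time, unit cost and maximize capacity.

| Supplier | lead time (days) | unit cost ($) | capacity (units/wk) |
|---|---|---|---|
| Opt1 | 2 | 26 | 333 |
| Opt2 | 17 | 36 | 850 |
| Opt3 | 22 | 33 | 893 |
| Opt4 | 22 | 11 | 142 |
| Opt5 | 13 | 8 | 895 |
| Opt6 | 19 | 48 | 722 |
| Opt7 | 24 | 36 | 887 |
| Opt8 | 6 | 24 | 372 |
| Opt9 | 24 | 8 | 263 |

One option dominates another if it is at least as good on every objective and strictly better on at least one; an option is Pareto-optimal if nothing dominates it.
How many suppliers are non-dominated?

Opt1: not dominated (best lead time).
Opt2: dominated by Opt5 (lead time 13≤17, unit cost 8≤36, capacity 895≥850).
Opt3: dominated by Opt5 (lead time 13≤22, unit cost 8≤33, capacity 895≥893).
Opt4: dominated by Opt5 (lead time 13≤22, unit cost 8≤11, capacity 895≥142).
Opt5: not dominated (best capacity).
Opt6: dominated by Opt2 (lead time 17≤19, unit cost 36≤48, capacity 850≥722).
Opt7: dominated by Opt3 (lead time 22≤24, unit cost 33≤36, capacity 893≥887).
Opt8: not dominated.
Opt9: dominated by Opt5 (lead time 13≤24, unit cost 8≤8, capacity 895≥263).
Pareto-optimal: Opt1, Opt5, Opt8 → 3.

3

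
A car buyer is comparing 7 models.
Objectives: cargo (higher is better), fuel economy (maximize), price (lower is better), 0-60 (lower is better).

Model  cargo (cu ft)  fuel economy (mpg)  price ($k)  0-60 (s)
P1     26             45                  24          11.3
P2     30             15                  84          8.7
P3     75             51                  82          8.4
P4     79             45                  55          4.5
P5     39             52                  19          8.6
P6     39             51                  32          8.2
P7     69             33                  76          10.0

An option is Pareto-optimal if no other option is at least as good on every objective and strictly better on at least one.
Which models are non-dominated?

P1: dominated by P5 (cargo 39≥26, fuel economy 52≥45, price 19≤24, 0-60 8.6≤11.3).
P2: dominated by P3 (cargo 75≥30, fuel economy 51≥15, price 82≤84, 0-60 8.4≤8.7).
P3: not dominated.
P4: not dominated (best cargo).
P5: not dominated (best fuel economy).
P6: not dominated.
P7: dominated by P4 (cargo 79≥69, fuel economy 45≥33, price 55≤76, 0-60 4.5≤10.0).

P3, P4, P5, P6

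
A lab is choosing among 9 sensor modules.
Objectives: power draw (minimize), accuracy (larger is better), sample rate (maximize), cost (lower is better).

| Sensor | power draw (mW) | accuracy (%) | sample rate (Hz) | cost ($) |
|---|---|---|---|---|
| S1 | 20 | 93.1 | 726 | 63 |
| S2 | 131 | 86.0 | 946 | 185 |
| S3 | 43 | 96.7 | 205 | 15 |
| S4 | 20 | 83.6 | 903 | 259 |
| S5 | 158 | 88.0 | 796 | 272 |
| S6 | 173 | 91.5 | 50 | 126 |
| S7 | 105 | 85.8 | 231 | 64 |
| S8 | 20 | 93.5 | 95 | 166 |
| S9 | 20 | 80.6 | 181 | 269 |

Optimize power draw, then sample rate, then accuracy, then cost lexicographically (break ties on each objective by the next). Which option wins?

First minimize power draw: best is 20, kept {S1, S4, S8, S9}.
Then maximize sample rate: best is 903, kept {S4}.

S4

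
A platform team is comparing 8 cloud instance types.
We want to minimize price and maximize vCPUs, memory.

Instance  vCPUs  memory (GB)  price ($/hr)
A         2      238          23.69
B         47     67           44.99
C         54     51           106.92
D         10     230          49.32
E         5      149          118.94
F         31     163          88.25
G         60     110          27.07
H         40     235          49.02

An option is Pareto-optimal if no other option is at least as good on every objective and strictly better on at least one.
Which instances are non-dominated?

A, G, H

A: not dominated (best memory).
B: dominated by G (vCPUs 60≥47, memory 110≥67, price 27.07≤44.99).
C: dominated by G (vCPUs 60≥54, memory 110≥51, price 27.07≤106.92).
D: dominated by H (vCPUs 40≥10, memory 235≥230, price 49.02≤49.32).
E: dominated by D (vCPUs 10≥5, memory 230≥149, price 49.32≤118.94).
F: dominated by H (vCPUs 40≥31, memory 235≥163, price 49.02≤88.25).
G: not dominated (best vCPUs).
H: not dominated.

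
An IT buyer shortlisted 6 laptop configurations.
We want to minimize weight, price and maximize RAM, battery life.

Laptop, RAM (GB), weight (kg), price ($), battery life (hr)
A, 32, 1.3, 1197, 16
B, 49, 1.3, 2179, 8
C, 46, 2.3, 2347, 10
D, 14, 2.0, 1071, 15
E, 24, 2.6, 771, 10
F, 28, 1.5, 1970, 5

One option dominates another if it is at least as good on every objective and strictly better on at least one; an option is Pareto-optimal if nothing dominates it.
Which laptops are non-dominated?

A: not dominated (best battery life).
B: not dominated (best RAM).
C: not dominated.
D: not dominated.
E: not dominated (best price).
F: dominated by A (RAM 32≥28, weight 1.3≤1.5, price 1197≤1970, battery life 16≥5).

A, B, C, D, E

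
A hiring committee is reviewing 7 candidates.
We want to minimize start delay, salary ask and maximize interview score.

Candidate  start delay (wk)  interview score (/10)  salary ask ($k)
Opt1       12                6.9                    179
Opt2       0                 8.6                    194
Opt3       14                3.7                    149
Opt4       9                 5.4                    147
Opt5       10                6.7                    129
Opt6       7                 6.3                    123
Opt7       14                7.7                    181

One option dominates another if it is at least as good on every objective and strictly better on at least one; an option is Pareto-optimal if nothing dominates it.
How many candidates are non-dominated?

5

Opt1: not dominated.
Opt2: not dominated (best start delay).
Opt3: dominated by Opt4 (start delay 9≤14, interview score 5.4≥3.7, salary ask 147≤149).
Opt4: dominated by Opt6 (start delay 7≤9, interview score 6.3≥5.4, salary ask 123≤147).
Opt5: not dominated.
Opt6: not dominated (best salary ask).
Opt7: not dominated.
Pareto-optimal: Opt1, Opt2, Opt5, Opt6, Opt7 → 5.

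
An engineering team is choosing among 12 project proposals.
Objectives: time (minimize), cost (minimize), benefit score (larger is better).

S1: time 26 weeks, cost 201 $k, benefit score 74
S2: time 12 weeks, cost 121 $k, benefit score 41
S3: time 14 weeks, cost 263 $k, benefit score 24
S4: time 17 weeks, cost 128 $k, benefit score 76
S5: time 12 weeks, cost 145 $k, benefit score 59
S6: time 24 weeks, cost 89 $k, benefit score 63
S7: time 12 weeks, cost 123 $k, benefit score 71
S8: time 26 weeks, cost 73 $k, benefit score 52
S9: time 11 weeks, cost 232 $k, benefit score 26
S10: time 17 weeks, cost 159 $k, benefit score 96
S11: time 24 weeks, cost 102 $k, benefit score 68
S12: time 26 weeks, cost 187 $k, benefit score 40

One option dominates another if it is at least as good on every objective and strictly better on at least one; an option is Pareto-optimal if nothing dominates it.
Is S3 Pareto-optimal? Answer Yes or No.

S2 vs S3: time 12≤14, cost 121≤263, benefit score 41≥24 — S2 is at least as good on every objective and strictly better on at least one, so S2 dominates S3.

No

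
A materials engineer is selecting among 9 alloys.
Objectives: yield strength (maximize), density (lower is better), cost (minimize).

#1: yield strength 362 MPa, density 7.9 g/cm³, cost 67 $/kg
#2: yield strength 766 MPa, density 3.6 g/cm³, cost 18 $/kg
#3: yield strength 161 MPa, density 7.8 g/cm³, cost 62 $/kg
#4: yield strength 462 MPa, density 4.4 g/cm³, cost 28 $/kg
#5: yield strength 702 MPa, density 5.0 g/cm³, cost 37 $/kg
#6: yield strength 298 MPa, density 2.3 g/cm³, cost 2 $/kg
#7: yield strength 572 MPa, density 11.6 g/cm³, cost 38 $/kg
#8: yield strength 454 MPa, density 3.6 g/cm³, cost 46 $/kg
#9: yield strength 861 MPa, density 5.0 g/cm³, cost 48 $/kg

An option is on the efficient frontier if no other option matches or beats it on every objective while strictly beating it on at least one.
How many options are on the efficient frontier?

3

#1: dominated by #2 (yield strength 766≥362, density 3.6≤7.9, cost 18≤67).
#2: not dominated.
#3: dominated by #2 (yield strength 766≥161, density 3.6≤7.8, cost 18≤62).
#4: dominated by #2 (yield strength 766≥462, density 3.6≤4.4, cost 18≤28).
#5: dominated by #2 (yield strength 766≥702, density 3.6≤5.0, cost 18≤37).
#6: not dominated (best density).
#7: dominated by #2 (yield strength 766≥572, density 3.6≤11.6, cost 18≤38).
#8: dominated by #2 (yield strength 766≥454, density 3.6≤3.6, cost 18≤46).
#9: not dominated (best yield strength).
Pareto-optimal: #2, #6, #9 → 3.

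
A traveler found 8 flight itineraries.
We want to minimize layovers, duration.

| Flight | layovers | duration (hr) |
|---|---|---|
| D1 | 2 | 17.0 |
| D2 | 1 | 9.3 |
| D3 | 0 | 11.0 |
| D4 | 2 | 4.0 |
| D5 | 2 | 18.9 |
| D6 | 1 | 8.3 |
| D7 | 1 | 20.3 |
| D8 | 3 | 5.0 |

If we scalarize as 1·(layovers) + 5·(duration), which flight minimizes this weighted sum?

D4

D1: 1·2 + 5·17.0 = 87.0
D2: 1·1 + 5·9.3 = 47.5
D3: 1·0 + 5·11.0 = 55.0
D4: 1·2 + 5·4.0 = 22.0
D5: 1·2 + 5·18.9 = 96.5
D6: 1·1 + 5·8.3 = 42.5
D7: 1·1 + 5·20.3 = 102.5
D8: 1·3 + 5·5.0 = 28.0
Lowest: D4 at 22.0.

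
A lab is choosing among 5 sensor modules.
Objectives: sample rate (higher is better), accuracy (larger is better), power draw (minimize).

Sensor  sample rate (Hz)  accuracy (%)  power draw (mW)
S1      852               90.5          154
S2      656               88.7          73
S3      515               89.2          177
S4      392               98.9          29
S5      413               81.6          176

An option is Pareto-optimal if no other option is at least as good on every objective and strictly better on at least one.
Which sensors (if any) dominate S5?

S1: sample rate 852≥413, accuracy 90.5≥81.6, power draw 154≤176 — dominates S5.
S2: sample rate 656≥413, accuracy 88.7≥81.6, power draw 73≤176 — dominates S5.
Others (S3, S4) are each worse than S5 on at least one objective.

S1, S2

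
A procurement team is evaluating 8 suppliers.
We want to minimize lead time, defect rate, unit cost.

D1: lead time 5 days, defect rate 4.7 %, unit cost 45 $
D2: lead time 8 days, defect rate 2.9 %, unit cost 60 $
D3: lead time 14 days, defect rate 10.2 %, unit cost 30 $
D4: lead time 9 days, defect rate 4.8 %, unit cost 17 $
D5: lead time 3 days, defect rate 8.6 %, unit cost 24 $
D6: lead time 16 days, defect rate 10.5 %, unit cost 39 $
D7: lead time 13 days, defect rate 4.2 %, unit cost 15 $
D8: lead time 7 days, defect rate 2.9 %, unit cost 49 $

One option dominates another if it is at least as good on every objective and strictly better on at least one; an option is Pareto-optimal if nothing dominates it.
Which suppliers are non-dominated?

D1: not dominated.
D2: dominated by D8 (lead time 7≤8, defect rate 2.9≤2.9, unit cost 49≤60).
D3: dominated by D4 (lead time 9≤14, defect rate 4.8≤10.2, unit cost 17≤30).
D4: not dominated.
D5: not dominated (best lead time).
D6: dominated by D3 (lead time 14≤16, defect rate 10.2≤10.5, unit cost 30≤39).
D7: not dominated (best unit cost).
D8: not dominated.

D1, D4, D5, D7, D8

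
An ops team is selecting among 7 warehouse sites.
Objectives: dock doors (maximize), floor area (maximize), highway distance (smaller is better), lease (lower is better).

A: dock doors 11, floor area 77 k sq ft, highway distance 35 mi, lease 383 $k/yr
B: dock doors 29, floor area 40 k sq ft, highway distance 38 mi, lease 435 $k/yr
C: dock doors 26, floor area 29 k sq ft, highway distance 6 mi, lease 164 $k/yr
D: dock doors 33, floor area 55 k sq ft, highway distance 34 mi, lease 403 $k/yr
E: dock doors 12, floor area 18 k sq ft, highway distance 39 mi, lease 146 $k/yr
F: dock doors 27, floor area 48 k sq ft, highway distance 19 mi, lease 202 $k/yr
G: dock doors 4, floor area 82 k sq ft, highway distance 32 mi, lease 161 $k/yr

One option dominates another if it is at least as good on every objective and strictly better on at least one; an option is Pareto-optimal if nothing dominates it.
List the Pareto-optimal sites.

A, C, D, E, F, G

A: not dominated.
B: dominated by D (dock doors 33≥29, floor area 55≥40, highway distance 34≤38, lease 403≤435).
C: not dominated (best highway distance).
D: not dominated (best dock doors).
E: not dominated (best lease).
F: not dominated.
G: not dominated (best floor area).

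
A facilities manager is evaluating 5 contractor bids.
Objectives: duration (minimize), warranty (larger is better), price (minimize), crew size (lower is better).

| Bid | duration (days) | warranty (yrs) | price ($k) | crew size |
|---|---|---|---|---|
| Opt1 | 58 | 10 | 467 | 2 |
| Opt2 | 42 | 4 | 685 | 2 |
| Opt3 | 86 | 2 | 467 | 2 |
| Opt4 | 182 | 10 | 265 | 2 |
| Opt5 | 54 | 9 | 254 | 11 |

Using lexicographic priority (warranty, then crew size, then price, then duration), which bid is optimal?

Opt4

First maximize warranty: best is 10, kept {Opt1, Opt4}.
Then minimize crew size: best is 2, kept {Opt1, Opt4}.
Then minimize price: best is 265, kept {Opt4}.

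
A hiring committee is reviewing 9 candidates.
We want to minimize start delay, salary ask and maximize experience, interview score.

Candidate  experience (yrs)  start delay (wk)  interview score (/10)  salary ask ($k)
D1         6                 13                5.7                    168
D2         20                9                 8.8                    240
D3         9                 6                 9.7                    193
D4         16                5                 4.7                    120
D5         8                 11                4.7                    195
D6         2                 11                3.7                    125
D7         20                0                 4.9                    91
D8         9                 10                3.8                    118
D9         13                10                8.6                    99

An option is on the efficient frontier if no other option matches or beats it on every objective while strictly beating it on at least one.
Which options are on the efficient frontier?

D1: dominated by D9 (experience 13≥6, start delay 10≤13, interview score 8.6≥5.7, salary ask 99≤168).
D2: not dominated.
D3: not dominated (best interview score).
D4: dominated by D7 (experience 20≥16, start delay 0≤5, interview score 4.9≥4.7, salary ask 91≤120).
D5: dominated by D3 (experience 9≥8, start delay 6≤11, interview score 9.7≥4.7, salary ask 193≤195).
D6: dominated by D4 (experience 16≥2, start delay 5≤11, interview score 4.7≥3.7, salary ask 120≤125).
D7: not dominated (best start delay).
D8: dominated by D7 (experience 20≥9, start delay 0≤10, interview score 4.9≥3.8, salary ask 91≤118).
D9: not dominated.

D2, D3, D7, D9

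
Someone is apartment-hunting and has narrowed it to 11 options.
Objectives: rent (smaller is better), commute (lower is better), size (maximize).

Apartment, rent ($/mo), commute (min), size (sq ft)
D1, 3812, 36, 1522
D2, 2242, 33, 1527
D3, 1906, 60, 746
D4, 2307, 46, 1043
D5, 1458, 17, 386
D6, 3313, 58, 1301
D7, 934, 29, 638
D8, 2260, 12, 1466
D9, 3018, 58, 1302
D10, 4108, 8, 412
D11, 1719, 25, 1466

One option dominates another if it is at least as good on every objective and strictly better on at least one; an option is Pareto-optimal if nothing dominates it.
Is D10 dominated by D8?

D8 vs D10: D8 is worse on commute (12 vs 8), so it does not dominate D10.

No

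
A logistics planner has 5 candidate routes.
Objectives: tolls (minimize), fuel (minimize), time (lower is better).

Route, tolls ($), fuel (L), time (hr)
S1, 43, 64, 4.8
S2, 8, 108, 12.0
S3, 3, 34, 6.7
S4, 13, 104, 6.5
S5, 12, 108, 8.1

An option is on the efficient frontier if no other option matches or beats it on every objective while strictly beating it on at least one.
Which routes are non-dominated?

S1: not dominated (best time).
S2: dominated by S3 (tolls 3≤8, fuel 34≤108, time 6.7≤12.0).
S3: not dominated (best tolls).
S4: not dominated.
S5: dominated by S3 (tolls 3≤12, fuel 34≤108, time 6.7≤8.1).

S1, S3, S4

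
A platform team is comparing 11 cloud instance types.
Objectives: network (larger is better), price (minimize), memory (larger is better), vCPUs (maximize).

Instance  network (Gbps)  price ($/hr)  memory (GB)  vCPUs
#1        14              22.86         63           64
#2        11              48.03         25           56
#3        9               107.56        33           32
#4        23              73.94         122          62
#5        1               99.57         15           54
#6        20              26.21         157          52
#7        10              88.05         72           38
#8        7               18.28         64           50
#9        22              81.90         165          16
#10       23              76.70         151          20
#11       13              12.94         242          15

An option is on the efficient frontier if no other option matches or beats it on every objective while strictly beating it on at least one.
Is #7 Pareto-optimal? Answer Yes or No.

No

#4 vs #7: network 23≥10, price 73.94≤88.05, memory 122≥72, vCPUs 62≥38 — #4 is at least as good on every objective and strictly better on at least one, so #4 dominates #7.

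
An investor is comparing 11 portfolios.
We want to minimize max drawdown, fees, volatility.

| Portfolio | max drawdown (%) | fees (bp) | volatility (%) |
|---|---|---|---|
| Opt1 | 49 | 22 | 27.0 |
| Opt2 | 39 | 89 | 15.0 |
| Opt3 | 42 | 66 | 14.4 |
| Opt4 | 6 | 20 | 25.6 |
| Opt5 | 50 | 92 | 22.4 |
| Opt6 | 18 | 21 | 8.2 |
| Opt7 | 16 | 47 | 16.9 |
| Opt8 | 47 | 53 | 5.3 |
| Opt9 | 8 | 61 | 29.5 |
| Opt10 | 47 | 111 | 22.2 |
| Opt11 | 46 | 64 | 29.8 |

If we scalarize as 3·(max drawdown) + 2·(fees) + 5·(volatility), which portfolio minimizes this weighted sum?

Opt6

Opt1: 3·49 + 2·22 + 5·27.0 = 326.0
Opt2: 3·39 + 2·89 + 5·15.0 = 370.0
Opt3: 3·42 + 2·66 + 5·14.4 = 330.0
Opt4: 3·6 + 2·20 + 5·25.6 = 186.0
Opt5: 3·50 + 2·92 + 5·22.4 = 446.0
Opt6: 3·18 + 2·21 + 5·8.2 = 137.0
Opt7: 3·16 + 2·47 + 5·16.9 = 226.5
Opt8: 3·47 + 2·53 + 5·5.3 = 273.5
Opt9: 3·8 + 2·61 + 5·29.5 = 293.5
Opt10: 3·47 + 2·111 + 5·22.2 = 474.0
Opt11: 3·46 + 2·64 + 5·29.8 = 415.0
Lowest: Opt6 at 137.0.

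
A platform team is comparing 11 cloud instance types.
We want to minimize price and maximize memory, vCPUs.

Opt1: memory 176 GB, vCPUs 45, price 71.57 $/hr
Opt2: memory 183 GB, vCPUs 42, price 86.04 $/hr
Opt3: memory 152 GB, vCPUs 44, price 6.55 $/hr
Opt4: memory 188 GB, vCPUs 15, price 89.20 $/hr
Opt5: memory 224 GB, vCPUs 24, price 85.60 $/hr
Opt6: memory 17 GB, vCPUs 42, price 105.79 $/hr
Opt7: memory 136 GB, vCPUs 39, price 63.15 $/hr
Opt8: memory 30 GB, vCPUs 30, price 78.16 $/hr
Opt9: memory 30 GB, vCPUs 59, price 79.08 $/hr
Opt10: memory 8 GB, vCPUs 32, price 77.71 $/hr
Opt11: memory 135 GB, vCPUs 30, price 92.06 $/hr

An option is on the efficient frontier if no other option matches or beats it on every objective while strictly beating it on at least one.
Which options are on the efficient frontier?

Opt1: not dominated.
Opt2: not dominated.
Opt3: not dominated (best price).
Opt4: dominated by Opt5 (memory 224≥188, vCPUs 24≥15, price 85.60≤89.20).
Opt5: not dominated (best memory).
Opt6: dominated by Opt1 (memory 176≥17, vCPUs 45≥42, price 71.57≤105.79).
Opt7: dominated by Opt3 (memory 152≥136, vCPUs 44≥39, price 6.55≤63.15).
Opt8: dominated by Opt1 (memory 176≥30, vCPUs 45≥30, price 71.57≤78.16).
Opt9: not dominated (best vCPUs).
Opt10: dominated by Opt1 (memory 176≥8, vCPUs 45≥32, price 71.57≤77.71).
Opt11: dominated by Opt1 (memory 176≥135, vCPUs 45≥30, price 71.57≤92.06).

Opt1, Opt2, Opt3, Opt5, Opt9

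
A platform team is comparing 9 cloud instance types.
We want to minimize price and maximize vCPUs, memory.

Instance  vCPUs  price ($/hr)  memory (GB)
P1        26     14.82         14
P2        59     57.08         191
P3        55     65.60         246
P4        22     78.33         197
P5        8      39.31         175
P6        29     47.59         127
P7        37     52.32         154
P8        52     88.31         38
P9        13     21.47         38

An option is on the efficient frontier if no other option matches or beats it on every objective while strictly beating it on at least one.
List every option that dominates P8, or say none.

P2: vCPUs 59≥52, price 57.08≤88.31, memory 191≥38 — dominates P8.
P3: vCPUs 55≥52, price 65.60≤88.31, memory 246≥38 — dominates P8.
Others (P1, P4, P5, P6, P7, P9) are each worse than P8 on at least one objective.

P2, P3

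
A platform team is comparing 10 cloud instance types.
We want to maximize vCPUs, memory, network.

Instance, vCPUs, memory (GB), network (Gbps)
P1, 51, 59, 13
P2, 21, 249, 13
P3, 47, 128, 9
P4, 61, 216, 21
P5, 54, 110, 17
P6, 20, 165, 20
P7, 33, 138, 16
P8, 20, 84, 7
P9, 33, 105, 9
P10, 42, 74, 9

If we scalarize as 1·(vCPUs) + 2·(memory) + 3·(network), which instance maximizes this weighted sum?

P2

P1: 1·51 + 2·59 + 3·13 = 208
P2: 1·21 + 2·249 + 3·13 = 558
P3: 1·47 + 2·128 + 3·9 = 330
P4: 1·61 + 2·216 + 3·21 = 556
P5: 1·54 + 2·110 + 3·17 = 325
P6: 1·20 + 2·165 + 3·20 = 410
P7: 1·33 + 2·138 + 3·16 = 357
P8: 1·20 + 2·84 + 3·7 = 209
P9: 1·33 + 2·105 + 3·9 = 270
P10: 1·42 + 2·74 + 3·9 = 217
Highest: P2 at 558.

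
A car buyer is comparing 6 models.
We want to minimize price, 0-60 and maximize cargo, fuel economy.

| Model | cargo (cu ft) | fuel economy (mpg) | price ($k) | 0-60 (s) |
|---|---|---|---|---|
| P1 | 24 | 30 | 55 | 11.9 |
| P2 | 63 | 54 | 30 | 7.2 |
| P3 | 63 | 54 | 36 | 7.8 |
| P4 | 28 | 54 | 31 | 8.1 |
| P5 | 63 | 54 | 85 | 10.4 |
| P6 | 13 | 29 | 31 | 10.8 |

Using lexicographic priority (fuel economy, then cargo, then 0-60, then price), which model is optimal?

P2

First maximize fuel economy: best is 54, kept {P2, P3, P4, P5}.
Then maximize cargo: best is 63, kept {P2, P3, P5}.
Then minimize 0-60: best is 7.2, kept {P2}.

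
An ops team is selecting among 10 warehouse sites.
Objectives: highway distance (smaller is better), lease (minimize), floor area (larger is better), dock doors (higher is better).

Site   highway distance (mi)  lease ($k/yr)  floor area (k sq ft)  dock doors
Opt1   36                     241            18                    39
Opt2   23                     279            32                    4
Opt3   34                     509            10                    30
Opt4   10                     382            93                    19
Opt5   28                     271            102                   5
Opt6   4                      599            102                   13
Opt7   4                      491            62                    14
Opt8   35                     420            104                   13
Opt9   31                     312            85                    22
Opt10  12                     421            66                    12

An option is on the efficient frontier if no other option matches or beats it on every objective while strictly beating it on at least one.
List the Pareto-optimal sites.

Opt1, Opt2, Opt3, Opt4, Opt5, Opt6, Opt7, Opt8, Opt9

Opt1: not dominated (best lease).
Opt2: not dominated.
Opt3: not dominated.
Opt4: not dominated.
Opt5: not dominated.
Opt6: not dominated.
Opt7: not dominated.
Opt8: not dominated (best floor area).
Opt9: not dominated.
Opt10: dominated by Opt4 (highway distance 10≤12, lease 382≤421, floor area 93≥66, dock doors 19≥12).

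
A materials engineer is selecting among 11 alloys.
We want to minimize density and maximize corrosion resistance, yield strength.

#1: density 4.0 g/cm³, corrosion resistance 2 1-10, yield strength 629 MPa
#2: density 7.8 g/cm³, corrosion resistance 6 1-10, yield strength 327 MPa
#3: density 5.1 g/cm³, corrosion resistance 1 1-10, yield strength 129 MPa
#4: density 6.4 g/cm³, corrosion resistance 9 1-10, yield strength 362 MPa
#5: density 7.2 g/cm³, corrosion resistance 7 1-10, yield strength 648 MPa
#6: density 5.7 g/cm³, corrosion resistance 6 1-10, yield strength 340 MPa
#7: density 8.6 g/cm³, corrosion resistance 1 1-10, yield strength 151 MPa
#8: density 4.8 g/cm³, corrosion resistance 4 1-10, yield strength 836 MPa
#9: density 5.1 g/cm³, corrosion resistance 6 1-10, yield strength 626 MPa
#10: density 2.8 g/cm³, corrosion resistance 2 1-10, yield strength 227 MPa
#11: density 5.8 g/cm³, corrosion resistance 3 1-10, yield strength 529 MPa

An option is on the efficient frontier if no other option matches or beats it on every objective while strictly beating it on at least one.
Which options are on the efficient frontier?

#1: not dominated.
#2: dominated by #4 (density 6.4≤7.8, corrosion resistance 9≥6, yield strength 362≥327).
#3: dominated by #1 (density 4.0≤5.1, corrosion resistance 2≥1, yield strength 629≥129).
#4: not dominated (best corrosion resistance).
#5: not dominated.
#6: dominated by #9 (density 5.1≤5.7, corrosion resistance 6≥6, yield strength 626≥340).
#7: dominated by #1 (density 4.0≤8.6, corrosion resistance 2≥1, yield strength 629≥151).
#8: not dominated (best yield strength).
#9: not dominated.
#10: not dominated (best density).
#11: dominated by #8 (density 4.8≤5.8, corrosion resistance 4≥3, yield strength 836≥529).

#1, #4, #5, #8, #9, #10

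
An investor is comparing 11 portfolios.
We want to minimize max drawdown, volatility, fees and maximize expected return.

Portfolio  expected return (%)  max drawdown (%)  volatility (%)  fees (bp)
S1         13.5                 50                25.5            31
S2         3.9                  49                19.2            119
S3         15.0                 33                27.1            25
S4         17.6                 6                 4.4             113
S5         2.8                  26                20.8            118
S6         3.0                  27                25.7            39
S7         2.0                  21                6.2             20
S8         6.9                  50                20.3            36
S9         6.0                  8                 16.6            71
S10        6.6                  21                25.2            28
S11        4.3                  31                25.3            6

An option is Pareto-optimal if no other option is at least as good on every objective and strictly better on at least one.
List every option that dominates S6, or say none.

S10

S10: expected return 6.6≥3.0, max drawdown 21≤27, volatility 25.2≤25.7, fees 28≤39 — dominates S6.
Others (S1, S2, S3, S4, S5, S7, S8, S9, S11) are each worse than S6 on at least one objective.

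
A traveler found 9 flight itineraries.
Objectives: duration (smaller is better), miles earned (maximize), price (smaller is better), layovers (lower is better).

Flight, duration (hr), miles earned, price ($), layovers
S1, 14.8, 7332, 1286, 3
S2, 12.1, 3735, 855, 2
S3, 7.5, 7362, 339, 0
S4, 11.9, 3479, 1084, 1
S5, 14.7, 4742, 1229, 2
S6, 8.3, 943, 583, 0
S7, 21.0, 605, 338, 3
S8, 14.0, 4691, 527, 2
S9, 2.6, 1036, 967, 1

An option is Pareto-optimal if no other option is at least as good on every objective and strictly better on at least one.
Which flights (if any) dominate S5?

S3

S3: duration 7.5≤14.7, miles earned 7362≥4742, price 339≤1229, layovers 0≤2 — dominates S5.
Others (S1, S2, S4, S6, S7, S8, S9) are each worse than S5 on at least one objective.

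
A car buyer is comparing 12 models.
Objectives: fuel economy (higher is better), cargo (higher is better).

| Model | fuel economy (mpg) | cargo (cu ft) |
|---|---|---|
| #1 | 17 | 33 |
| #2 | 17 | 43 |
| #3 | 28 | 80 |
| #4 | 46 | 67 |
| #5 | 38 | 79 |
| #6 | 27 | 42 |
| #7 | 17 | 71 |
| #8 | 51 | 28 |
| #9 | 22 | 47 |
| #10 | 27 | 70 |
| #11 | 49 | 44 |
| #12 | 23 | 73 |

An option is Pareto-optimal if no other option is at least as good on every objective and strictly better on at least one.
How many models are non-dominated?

5

#1: dominated by #2 (fuel economy 17≥17, cargo 43≥33).
#2: dominated by #3 (fuel economy 28≥17, cargo 80≥43).
#3: not dominated (best cargo).
#4: not dominated.
#5: not dominated.
#6: dominated by #3 (fuel economy 28≥27, cargo 80≥42).
#7: dominated by #3 (fuel economy 28≥17, cargo 80≥71).
#8: not dominated (best fuel economy).
#9: dominated by #3 (fuel economy 28≥22, cargo 80≥47).
#10: dominated by #3 (fuel economy 28≥27, cargo 80≥70).
#11: not dominated.
#12: dominated by #3 (fuel economy 28≥23, cargo 80≥73).
Pareto-optimal: #3, #4, #5, #8, #11 → 5.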